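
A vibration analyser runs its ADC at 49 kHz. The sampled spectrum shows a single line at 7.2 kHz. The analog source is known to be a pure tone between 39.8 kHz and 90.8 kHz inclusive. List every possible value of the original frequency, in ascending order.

Frequencies that alias to 7.2 kHz are k·fs ± 7.2 kHz for integer k ≥ 0.
k=0: 7.2 kHz.
k=1: 41.8 kHz, 56.2 kHz.
k=2: 90.8 kHz, 105.2 kHz.
k=3: 139.8 kHz, 154.2 kHz.
Within [39.8 kHz, 90.8 kHz]: 41.8 kHz, 56.2 kHz, 90.8 kHz.

41.8 kHz, 56.2 kHz, 90.8 kHz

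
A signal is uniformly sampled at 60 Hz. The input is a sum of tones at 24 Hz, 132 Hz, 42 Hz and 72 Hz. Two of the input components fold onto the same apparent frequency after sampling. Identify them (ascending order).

72 Hz, 132 Hz

fs/2 = 30 Hz.
24 Hz ≤ fs/2 = 30 Hz, passes unchanged.
132 Hz mod fs = 12 Hz.
12 Hz ≤ fs/2 = 30 Hz, appears at 12 Hz.
42 Hz > fs/2 = 30 Hz, folds to fs − 42 Hz = 18 Hz.
72 Hz mod fs = 12 Hz.
12 Hz ≤ fs/2 = 30 Hz, appears at 12 Hz.
72 Hz and 132 Hz both map to 12 Hz.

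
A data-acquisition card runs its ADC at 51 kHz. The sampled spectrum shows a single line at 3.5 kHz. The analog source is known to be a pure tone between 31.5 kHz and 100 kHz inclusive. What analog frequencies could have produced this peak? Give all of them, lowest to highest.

47.5 kHz, 54.5 kHz, 98.5 kHz

Frequencies that alias to 3.5 kHz are k·fs ± 3.5 kHz for integer k ≥ 0.
k=0: 3.5 kHz.
k=1: 47.5 kHz, 54.5 kHz.
k=2: 98.5 kHz, 105.5 kHz.
k=3: 149.5 kHz, 156.5 kHz.
Within [31.5 kHz, 100 kHz]: 47.5 kHz, 54.5 kHz, 98.5 kHz.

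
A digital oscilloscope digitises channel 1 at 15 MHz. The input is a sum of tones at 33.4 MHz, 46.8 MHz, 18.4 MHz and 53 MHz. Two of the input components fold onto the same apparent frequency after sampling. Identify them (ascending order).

18.4 MHz, 33.4 MHz

fs/2 = 7.5 MHz.
33.4 MHz mod fs = 3.4 MHz.
3.4 MHz ≤ fs/2 = 7.5 MHz, appears at 3.4 MHz.
46.8 MHz mod fs = 1.8 MHz.
1.8 MHz ≤ fs/2 = 7.5 MHz, appears at 1.8 MHz.
18.4 MHz mod fs = 3.4 MHz.
3.4 MHz ≤ fs/2 = 7.5 MHz, appears at 3.4 MHz.
53 MHz mod fs = 8 MHz.
8 MHz > fs/2 = 7.5 MHz, folds to fs − 8 MHz = 7 MHz.
18.4 MHz and 33.4 MHz both map to 3.4 MHz.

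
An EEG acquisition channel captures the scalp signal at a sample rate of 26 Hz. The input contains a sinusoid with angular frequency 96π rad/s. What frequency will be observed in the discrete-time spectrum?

4 Hz

ω = 96π rad/s → f = ω/(2π) = 48 Hz.
48 Hz mod fs = 22 Hz.
22 Hz > fs/2 = 13 Hz, folds to fs − 22 Hz = 4 Hz.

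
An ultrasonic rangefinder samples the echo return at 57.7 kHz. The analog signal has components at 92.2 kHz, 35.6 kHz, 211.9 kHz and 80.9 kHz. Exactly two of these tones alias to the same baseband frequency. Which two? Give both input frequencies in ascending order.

fs/2 = 28.85 kHz.
92.2 kHz mod fs = 34.5 kHz.
34.5 kHz > fs/2 = 28.85 kHz, folds to fs − 34.5 kHz = 23.2 kHz.
35.6 kHz > fs/2 = 28.85 kHz, folds to fs − 35.6 kHz = 22.1 kHz.
211.9 kHz mod fs = 38.8 kHz.
38.8 kHz > fs/2 = 28.85 kHz, folds to fs − 38.8 kHz = 18.9 kHz.
80.9 kHz mod fs = 23.2 kHz.
23.2 kHz ≤ fs/2 = 28.85 kHz, appears at 23.2 kHz.
80.9 kHz and 92.2 kHz both map to 23.2 kHz.

80.9 kHz, 92.2 kHz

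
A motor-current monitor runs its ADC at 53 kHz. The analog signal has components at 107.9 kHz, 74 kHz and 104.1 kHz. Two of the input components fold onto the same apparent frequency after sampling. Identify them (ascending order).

fs/2 = 26.5 kHz.
107.9 kHz mod fs = 1.9 kHz.
1.9 kHz ≤ fs/2 = 26.5 kHz, appears at 1.9 kHz.
74 kHz mod fs = 21 kHz.
21 kHz ≤ fs/2 = 26.5 kHz, appears at 21 kHz.
104.1 kHz mod fs = 51.1 kHz.
51.1 kHz > fs/2 = 26.5 kHz, folds to fs − 51.1 kHz = 1.9 kHz.
104.1 kHz and 107.9 kHz both map to 1.9 kHz.

104.1 kHz, 107.9 kHz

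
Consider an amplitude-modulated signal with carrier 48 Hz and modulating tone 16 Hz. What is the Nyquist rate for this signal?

AM sidebands sit at fc ± fm = 32 Hz and 64 Hz.
Highest-frequency component: 64 Hz.
Nyquist rate = 2 × 64 Hz = 128 Hz.

128 Hz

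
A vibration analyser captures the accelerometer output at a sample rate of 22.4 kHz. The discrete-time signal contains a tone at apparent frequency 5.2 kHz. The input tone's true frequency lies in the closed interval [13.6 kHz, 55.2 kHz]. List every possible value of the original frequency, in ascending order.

17.2 kHz, 27.6 kHz, 39.6 kHz, 50 kHz

Frequencies that alias to 5.2 kHz are k·fs ± 5.2 kHz for integer k ≥ 0.
k=0: 5.2 kHz.
k=1: 17.2 kHz, 27.6 kHz.
k=2: 39.6 kHz, 50 kHz.
k=3: 62 kHz, 72.4 kHz.
Within [13.6 kHz, 55.2 kHz]: 17.2 kHz, 27.6 kHz, 39.6 kHz, 50 kHz.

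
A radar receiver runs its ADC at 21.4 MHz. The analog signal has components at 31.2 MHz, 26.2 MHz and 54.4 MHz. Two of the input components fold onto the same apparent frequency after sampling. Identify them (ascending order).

31.2 MHz, 54.4 MHz

fs/2 = 10.7 MHz.
31.2 MHz mod fs = 9.8 MHz.
9.8 MHz ≤ fs/2 = 10.7 MHz, appears at 9.8 MHz.
26.2 MHz mod fs = 4.8 MHz.
4.8 MHz ≤ fs/2 = 10.7 MHz, appears at 4.8 MHz.
54.4 MHz mod fs = 11.6 MHz.
11.6 MHz > fs/2 = 10.7 MHz, folds to fs − 11.6 MHz = 9.8 MHz.
31.2 MHz and 54.4 MHz both map to 9.8 MHz.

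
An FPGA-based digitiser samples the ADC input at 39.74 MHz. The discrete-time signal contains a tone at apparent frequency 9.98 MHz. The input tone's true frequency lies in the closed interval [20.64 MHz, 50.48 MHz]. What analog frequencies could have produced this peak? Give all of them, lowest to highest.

Frequencies that alias to 9.98 MHz are k·fs ± 9.98 MHz for integer k ≥ 0.
k=0: 9.98 MHz.
k=1: 29.76 MHz, 49.72 MHz.
k=2: 69.5 MHz, 89.46 MHz.
Within [20.64 MHz, 50.48 MHz]: 29.76 MHz, 49.72 MHz.

29.76 MHz, 49.72 MHz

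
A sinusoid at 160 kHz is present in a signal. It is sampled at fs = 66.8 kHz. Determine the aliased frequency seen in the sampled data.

160 kHz mod fs = 26.4 kHz.
26.4 kHz ≤ fs/2 = 33.4 kHz, appears at 26.4 kHz.

26.4 kHz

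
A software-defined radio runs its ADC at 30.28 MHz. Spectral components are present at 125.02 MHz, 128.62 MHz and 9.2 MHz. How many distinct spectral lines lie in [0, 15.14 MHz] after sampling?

3

fs/2 = 15.14 MHz.
125.02 MHz mod fs = 3.9 MHz.
3.9 MHz ≤ fs/2 = 15.14 MHz, appears at 3.9 MHz.
128.62 MHz mod fs = 7.5 MHz.
7.5 MHz ≤ fs/2 = 15.14 MHz, appears at 7.5 MHz.
9.2 MHz ≤ fs/2 = 15.14 MHz, passes unchanged.
Distinct values: {3.9 MHz, 7.5 MHz, 9.2 MHz} → 3.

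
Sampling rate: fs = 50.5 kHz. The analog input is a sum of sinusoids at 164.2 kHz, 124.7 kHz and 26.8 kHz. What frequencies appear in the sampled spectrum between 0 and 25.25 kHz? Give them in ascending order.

fs/2 = 25.25 kHz.
164.2 kHz mod fs = 12.7 kHz.
12.7 kHz ≤ fs/2 = 25.25 kHz, appears at 12.7 kHz.
124.7 kHz mod fs = 23.7 kHz.
23.7 kHz ≤ fs/2 = 25.25 kHz, appears at 23.7 kHz.
26.8 kHz > fs/2 = 25.25 kHz, folds to fs − 26.8 kHz = 23.7 kHz.
Distinct values: {12.7 kHz, 23.7 kHz}.

12.7 kHz, 23.7 kHz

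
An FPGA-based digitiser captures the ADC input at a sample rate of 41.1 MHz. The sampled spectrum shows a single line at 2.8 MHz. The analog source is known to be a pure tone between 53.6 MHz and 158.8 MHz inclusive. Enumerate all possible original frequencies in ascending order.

79.4 MHz, 85 MHz, 120.5 MHz, 126.1 MHz

Frequencies that alias to 2.8 MHz are k·fs ± 2.8 MHz for integer k ≥ 0.
k=0: 2.8 MHz.
k=1: 38.3 MHz, 43.9 MHz.
k=2: 79.4 MHz, 85 MHz.
k=3: 120.5 MHz, 126.1 MHz.
k=4: 161.6 MHz, 167.2 MHz.
Within [53.6 MHz, 158.8 MHz]: 79.4 MHz, 85 MHz, 120.5 MHz, 126.1 MHz.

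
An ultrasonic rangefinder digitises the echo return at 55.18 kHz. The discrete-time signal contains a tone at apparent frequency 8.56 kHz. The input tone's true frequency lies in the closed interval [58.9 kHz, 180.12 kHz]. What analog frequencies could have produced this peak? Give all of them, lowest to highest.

63.74 kHz, 101.8 kHz, 118.92 kHz, 156.98 kHz, 174.1 kHz

Frequencies that alias to 8.56 kHz are k·fs ± 8.56 kHz for integer k ≥ 0.
k=0: 8.56 kHz.
k=1: 46.62 kHz, 63.74 kHz.
k=2: 101.8 kHz, 118.92 kHz.
k=3: 156.98 kHz, 174.1 kHz.
k=4: 212.16 kHz, 229.28 kHz.
Within [58.9 kHz, 180.12 kHz]: 63.74 kHz, 101.8 kHz, 118.92 kHz, 156.98 kHz, 174.1 kHz.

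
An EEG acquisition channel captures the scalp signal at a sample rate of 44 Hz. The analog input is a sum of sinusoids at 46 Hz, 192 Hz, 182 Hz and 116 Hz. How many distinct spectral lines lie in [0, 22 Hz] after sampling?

3

fs/2 = 22 Hz.
46 Hz mod fs = 2 Hz.
2 Hz ≤ fs/2 = 22 Hz, appears at 2 Hz.
192 Hz mod fs = 16 Hz.
16 Hz ≤ fs/2 = 22 Hz, appears at 16 Hz.
182 Hz mod fs = 6 Hz.
6 Hz ≤ fs/2 = 22 Hz, appears at 6 Hz.
116 Hz mod fs = 28 Hz.
28 Hz > fs/2 = 22 Hz, folds to fs − 28 Hz = 16 Hz.
Distinct values: {2 Hz, 6 Hz, 16 Hz} → 3.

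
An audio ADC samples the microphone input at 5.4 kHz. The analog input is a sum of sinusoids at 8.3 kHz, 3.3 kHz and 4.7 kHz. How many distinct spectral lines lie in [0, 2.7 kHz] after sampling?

3

fs/2 = 2.7 kHz.
8.3 kHz mod fs = 2.9 kHz.
2.9 kHz > fs/2 = 2.7 kHz, folds to fs − 2.9 kHz = 2.5 kHz.
3.3 kHz > fs/2 = 2.7 kHz, folds to fs − 3.3 kHz = 2.1 kHz.
4.7 kHz > fs/2 = 2.7 kHz, folds to fs − 4.7 kHz = 0.7 kHz.
Distinct values: {0.7 kHz, 2.1 kHz, 2.5 kHz} → 3.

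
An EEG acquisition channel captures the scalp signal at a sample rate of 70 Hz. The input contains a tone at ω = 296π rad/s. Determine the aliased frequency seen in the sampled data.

8 Hz

ω = 296π rad/s → f = ω/(2π) = 148 Hz.
148 Hz mod fs = 8 Hz.
8 Hz ≤ fs/2 = 35 Hz, appears at 8 Hz.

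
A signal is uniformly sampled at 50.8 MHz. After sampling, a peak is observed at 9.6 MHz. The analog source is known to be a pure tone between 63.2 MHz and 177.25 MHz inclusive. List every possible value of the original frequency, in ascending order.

92 MHz, 111.2 MHz, 142.8 MHz, 162 MHz

Frequencies that alias to 9.6 MHz are k·fs ± 9.6 MHz for integer k ≥ 0.
k=0: 9.6 MHz.
k=1: 41.2 MHz, 60.4 MHz.
k=2: 92 MHz, 111.2 MHz.
k=3: 142.8 MHz, 162 MHz.
k=4: 193.6 MHz, 212.8 MHz.
Within [63.2 MHz, 177.25 MHz]: 92 MHz, 111.2 MHz, 142.8 MHz, 162 MHz.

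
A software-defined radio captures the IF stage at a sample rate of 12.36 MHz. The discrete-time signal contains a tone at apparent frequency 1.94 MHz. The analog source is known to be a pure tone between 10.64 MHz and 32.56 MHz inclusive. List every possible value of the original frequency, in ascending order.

14.3 MHz, 22.78 MHz, 26.66 MHz

Frequencies that alias to 1.94 MHz are k·fs ± 1.94 MHz for integer k ≥ 0.
k=0: 1.94 MHz.
k=1: 10.42 MHz, 14.3 MHz.
k=2: 22.78 MHz, 26.66 MHz.
k=3: 35.14 MHz, 39.02 MHz.
Within [10.64 MHz, 32.56 MHz]: 14.3 MHz, 22.78 MHz, 26.66 MHz.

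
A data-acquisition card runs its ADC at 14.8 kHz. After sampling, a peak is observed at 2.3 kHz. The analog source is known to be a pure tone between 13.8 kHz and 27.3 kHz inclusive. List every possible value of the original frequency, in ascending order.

17.1 kHz, 27.3 kHz

Frequencies that alias to 2.3 kHz are k·fs ± 2.3 kHz for integer k ≥ 0.
k=0: 2.3 kHz.
k=1: 12.5 kHz, 17.1 kHz.
k=2: 27.3 kHz, 31.9 kHz.
k=3: 42.1 kHz, 46.7 kHz.
Within [13.8 kHz, 27.3 kHz]: 17.1 kHz, 27.3 kHz.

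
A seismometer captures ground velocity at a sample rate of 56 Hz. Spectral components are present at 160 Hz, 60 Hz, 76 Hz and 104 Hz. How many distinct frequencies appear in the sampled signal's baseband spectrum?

fs/2 = 28 Hz.
160 Hz mod fs = 48 Hz.
48 Hz > fs/2 = 28 Hz, folds to fs − 48 Hz = 8 Hz.
60 Hz mod fs = 4 Hz.
4 Hz ≤ fs/2 = 28 Hz, appears at 4 Hz.
76 Hz mod fs = 20 Hz.
20 Hz ≤ fs/2 = 28 Hz, appears at 20 Hz.
104 Hz mod fs = 48 Hz.
48 Hz > fs/2 = 28 Hz, folds to fs − 48 Hz = 8 Hz.
Distinct values: {4 Hz, 8 Hz, 20 Hz} → 3.

3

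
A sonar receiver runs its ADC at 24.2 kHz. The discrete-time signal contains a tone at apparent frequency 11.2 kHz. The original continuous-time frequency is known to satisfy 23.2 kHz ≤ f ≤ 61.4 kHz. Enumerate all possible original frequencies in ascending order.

35.4 kHz, 37.2 kHz, 59.6 kHz, 61.4 kHz

Frequencies that alias to 11.2 kHz are k·fs ± 11.2 kHz for integer k ≥ 0.
k=0: 11.2 kHz.
k=1: 13 kHz, 35.4 kHz.
k=2: 37.2 kHz, 59.6 kHz.
k=3: 61.4 kHz, 83.8 kHz.
k=4: 85.6 kHz, 108 kHz.
Within [23.2 kHz, 61.4 kHz]: 35.4 kHz, 37.2 kHz, 59.6 kHz, 61.4 kHz.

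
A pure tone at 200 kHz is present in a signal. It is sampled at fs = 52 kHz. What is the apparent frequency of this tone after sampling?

200 kHz mod fs = 44 kHz.
44 kHz > fs/2 = 26 kHz, folds to fs − 44 kHz = 8 kHz.

8 kHz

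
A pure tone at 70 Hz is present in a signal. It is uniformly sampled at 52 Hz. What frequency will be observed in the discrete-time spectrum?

18 Hz

70 Hz mod fs = 18 Hz.
18 Hz ≤ fs/2 = 26 Hz, appears at 18 Hz.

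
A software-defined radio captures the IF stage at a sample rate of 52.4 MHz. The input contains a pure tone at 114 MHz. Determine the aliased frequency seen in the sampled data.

114 MHz mod fs = 9.2 MHz.
9.2 MHz ≤ fs/2 = 26.2 MHz, appears at 9.2 MHz.

9.2 MHz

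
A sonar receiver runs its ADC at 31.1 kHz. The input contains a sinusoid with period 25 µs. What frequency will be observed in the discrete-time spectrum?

T = 25 µs → f = 1/T = 40 kHz.
40 kHz mod fs = 8.9 kHz.
8.9 kHz ≤ fs/2 = 15.55 kHz, appears at 8.9 kHz.

8.9 kHz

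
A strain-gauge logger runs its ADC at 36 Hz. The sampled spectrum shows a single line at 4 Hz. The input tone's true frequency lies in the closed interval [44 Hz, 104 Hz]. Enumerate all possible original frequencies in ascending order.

Frequencies that alias to 4 Hz are k·fs ± 4 Hz for integer k ≥ 0.
k=0: 4 Hz.
k=1: 32 Hz, 40 Hz.
k=2: 68 Hz, 76 Hz.
k=3: 104 Hz, 112 Hz.
k=4: 140 Hz, 148 Hz.
Within [44 Hz, 104 Hz]: 68 Hz, 76 Hz, 104 Hz.

68 Hz, 76 Hz, 104 Hz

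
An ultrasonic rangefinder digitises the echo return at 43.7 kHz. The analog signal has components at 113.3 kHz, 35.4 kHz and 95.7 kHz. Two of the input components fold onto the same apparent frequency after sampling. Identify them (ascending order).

fs/2 = 21.85 kHz.
113.3 kHz mod fs = 25.9 kHz.
25.9 kHz > fs/2 = 21.85 kHz, folds to fs − 25.9 kHz = 17.8 kHz.
35.4 kHz > fs/2 = 21.85 kHz, folds to fs − 35.4 kHz = 8.3 kHz.
95.7 kHz mod fs = 8.3 kHz.
8.3 kHz ≤ fs/2 = 21.85 kHz, appears at 8.3 kHz.
35.4 kHz and 95.7 kHz both map to 8.3 kHz.

35.4 kHz, 95.7 kHz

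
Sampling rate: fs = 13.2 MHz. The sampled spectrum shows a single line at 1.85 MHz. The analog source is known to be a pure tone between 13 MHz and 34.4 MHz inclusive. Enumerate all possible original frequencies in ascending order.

15.05 MHz, 24.55 MHz, 28.25 MHz

Frequencies that alias to 1.85 MHz are k·fs ± 1.85 MHz for integer k ≥ 0.
k=0: 1.85 MHz.
k=1: 11.35 MHz, 15.05 MHz.
k=2: 24.55 MHz, 28.25 MHz.
k=3: 37.75 MHz, 41.45 MHz.
Within [13 MHz, 34.4 MHz]: 15.05 MHz, 24.55 MHz, 28.25 MHz.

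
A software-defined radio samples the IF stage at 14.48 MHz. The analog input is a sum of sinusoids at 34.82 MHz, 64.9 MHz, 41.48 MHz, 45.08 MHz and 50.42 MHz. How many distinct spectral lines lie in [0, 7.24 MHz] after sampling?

4

fs/2 = 7.24 MHz.
34.82 MHz mod fs = 5.86 MHz.
5.86 MHz ≤ fs/2 = 7.24 MHz, appears at 5.86 MHz.
64.9 MHz mod fs = 6.98 MHz.
6.98 MHz ≤ fs/2 = 7.24 MHz, appears at 6.98 MHz.
41.48 MHz mod fs = 12.52 MHz.
12.52 MHz > fs/2 = 7.24 MHz, folds to fs − 12.52 MHz = 1.96 MHz.
45.08 MHz mod fs = 1.64 MHz.
1.64 MHz ≤ fs/2 = 7.24 MHz, appears at 1.64 MHz.
50.42 MHz mod fs = 6.98 MHz.
6.98 MHz ≤ fs/2 = 7.24 MHz, appears at 6.98 MHz.
Distinct values: {1.64 MHz, 1.96 MHz, 5.86 MHz, 6.98 MHz} → 4.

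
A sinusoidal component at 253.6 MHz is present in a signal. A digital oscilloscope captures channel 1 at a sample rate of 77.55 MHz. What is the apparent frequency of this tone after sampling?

253.6 MHz mod fs = 20.95 MHz.
20.95 MHz ≤ fs/2 = 38.775 MHz, appears at 20.95 MHz.

20.95 MHz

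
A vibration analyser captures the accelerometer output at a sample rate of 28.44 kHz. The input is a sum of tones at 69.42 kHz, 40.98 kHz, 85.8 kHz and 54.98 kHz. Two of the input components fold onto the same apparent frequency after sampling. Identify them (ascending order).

fs/2 = 14.22 kHz.
69.42 kHz mod fs = 12.54 kHz.
12.54 kHz ≤ fs/2 = 14.22 kHz, appears at 12.54 kHz.
40.98 kHz mod fs = 12.54 kHz.
12.54 kHz ≤ fs/2 = 14.22 kHz, appears at 12.54 kHz.
85.8 kHz mod fs = 0.48 kHz.
0.48 kHz ≤ fs/2 = 14.22 kHz, appears at 0.48 kHz.
54.98 kHz mod fs = 26.54 kHz.
26.54 kHz > fs/2 = 14.22 kHz, folds to fs − 26.54 kHz = 1.9 kHz.
40.98 kHz and 69.42 kHz both map to 12.54 kHz.

40.98 kHz, 69.42 kHz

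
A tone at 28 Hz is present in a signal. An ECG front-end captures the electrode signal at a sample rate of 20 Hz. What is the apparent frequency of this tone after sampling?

8 Hz

28 Hz mod fs = 8 Hz.
8 Hz ≤ fs/2 = 10 Hz, appears at 8 Hz.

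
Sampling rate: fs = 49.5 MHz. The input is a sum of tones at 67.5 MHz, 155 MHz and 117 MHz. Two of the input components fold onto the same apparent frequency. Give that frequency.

fs/2 = 24.75 MHz.
67.5 MHz mod fs = 18 MHz.
18 MHz ≤ fs/2 = 24.75 MHz, appears at 18 MHz.
155 MHz mod fs = 6.5 MHz.
6.5 MHz ≤ fs/2 = 24.75 MHz, appears at 6.5 MHz.
117 MHz mod fs = 18 MHz.
18 MHz ≤ fs/2 = 24.75 MHz, appears at 18 MHz.
67.5 MHz and 117 MHz both map to 18 MHz.

18 MHz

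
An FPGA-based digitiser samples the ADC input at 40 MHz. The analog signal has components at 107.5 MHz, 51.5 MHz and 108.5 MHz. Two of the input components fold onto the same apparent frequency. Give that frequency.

fs/2 = 20 MHz.
107.5 MHz mod fs = 27.5 MHz.
27.5 MHz > fs/2 = 20 MHz, folds to fs − 27.5 MHz = 12.5 MHz.
51.5 MHz mod fs = 11.5 MHz.
11.5 MHz ≤ fs/2 = 20 MHz, appears at 11.5 MHz.
108.5 MHz mod fs = 28.5 MHz.
28.5 MHz > fs/2 = 20 MHz, folds to fs − 28.5 MHz = 11.5 MHz.
51.5 MHz and 108.5 MHz both map to 11.5 MHz.

11.5 MHz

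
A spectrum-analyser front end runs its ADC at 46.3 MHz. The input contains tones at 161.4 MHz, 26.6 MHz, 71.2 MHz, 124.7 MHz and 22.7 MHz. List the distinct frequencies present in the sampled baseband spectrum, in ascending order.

14.2 MHz, 19.7 MHz, 21.4 MHz, 22.5 MHz, 22.7 MHz

fs/2 = 23.15 MHz.
161.4 MHz mod fs = 22.5 MHz.
22.5 MHz ≤ fs/2 = 23.15 MHz, appears at 22.5 MHz.
26.6 MHz > fs/2 = 23.15 MHz, folds to fs − 26.6 MHz = 19.7 MHz.
71.2 MHz mod fs = 24.9 MHz.
24.9 MHz > fs/2 = 23.15 MHz, folds to fs − 24.9 MHz = 21.4 MHz.
124.7 MHz mod fs = 32.1 MHz.
32.1 MHz > fs/2 = 23.15 MHz, folds to fs − 32.1 MHz = 14.2 MHz.
22.7 MHz ≤ fs/2 = 23.15 MHz, passes unchanged.
Distinct values: {14.2 MHz, 19.7 MHz, 21.4 MHz, 22.5 MHz, 22.7 MHz}.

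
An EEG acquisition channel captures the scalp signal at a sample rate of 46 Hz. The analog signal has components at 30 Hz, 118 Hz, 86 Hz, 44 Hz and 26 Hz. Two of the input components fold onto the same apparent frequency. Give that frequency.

fs/2 = 23 Hz.
30 Hz > fs/2 = 23 Hz, folds to fs − 30 Hz = 16 Hz.
118 Hz mod fs = 26 Hz.
26 Hz > fs/2 = 23 Hz, folds to fs − 26 Hz = 20 Hz.
86 Hz mod fs = 40 Hz.
40 Hz > fs/2 = 23 Hz, folds to fs − 40 Hz = 6 Hz.
44 Hz > fs/2 = 23 Hz, folds to fs − 44 Hz = 2 Hz.
26 Hz > fs/2 = 23 Hz, folds to fs − 26 Hz = 20 Hz.
26 Hz and 118 Hz both map to 20 Hz.

20 Hz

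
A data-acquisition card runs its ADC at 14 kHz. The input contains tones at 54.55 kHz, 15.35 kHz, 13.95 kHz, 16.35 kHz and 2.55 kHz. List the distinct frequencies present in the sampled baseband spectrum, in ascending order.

0.05 kHz, 1.35 kHz, 1.45 kHz, 2.35 kHz, 2.55 kHz

fs/2 = 7 kHz.
54.55 kHz mod fs = 12.55 kHz.
12.55 kHz > fs/2 = 7 kHz, folds to fs − 12.55 kHz = 1.45 kHz.
15.35 kHz mod fs = 1.35 kHz.
1.35 kHz ≤ fs/2 = 7 kHz, appears at 1.35 kHz.
13.95 kHz > fs/2 = 7 kHz, folds to fs − 13.95 kHz = 0.05 kHz.
16.35 kHz mod fs = 2.35 kHz.
2.35 kHz ≤ fs/2 = 7 kHz, appears at 2.35 kHz.
2.55 kHz ≤ fs/2 = 7 kHz, passes unchanged.
Distinct values: {0.05 kHz, 1.35 kHz, 1.45 kHz, 2.35 kHz, 2.55 kHz}.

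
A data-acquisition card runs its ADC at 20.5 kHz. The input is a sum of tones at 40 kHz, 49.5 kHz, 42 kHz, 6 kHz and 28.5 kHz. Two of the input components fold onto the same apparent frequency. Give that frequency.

fs/2 = 10.25 kHz.
40 kHz mod fs = 19.5 kHz.
19.5 kHz > fs/2 = 10.25 kHz, folds to fs − 19.5 kHz = 1 kHz.
49.5 kHz mod fs = 8.5 kHz.
8.5 kHz ≤ fs/2 = 10.25 kHz, appears at 8.5 kHz.
42 kHz mod fs = 1 kHz.
1 kHz ≤ fs/2 = 10.25 kHz, appears at 1 kHz.
6 kHz ≤ fs/2 = 10.25 kHz, passes unchanged.
28.5 kHz mod fs = 8 kHz.
8 kHz ≤ fs/2 = 10.25 kHz, appears at 8 kHz.
40 kHz and 42 kHz both map to 1 kHz.

1 kHz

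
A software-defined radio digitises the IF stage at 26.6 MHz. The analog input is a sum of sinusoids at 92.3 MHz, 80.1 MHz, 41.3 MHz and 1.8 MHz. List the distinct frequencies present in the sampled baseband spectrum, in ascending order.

fs/2 = 13.3 MHz.
92.3 MHz mod fs = 12.5 MHz.
12.5 MHz ≤ fs/2 = 13.3 MHz, appears at 12.5 MHz.
80.1 MHz mod fs = 0.3 MHz.
0.3 MHz ≤ fs/2 = 13.3 MHz, appears at 0.3 MHz.
41.3 MHz mod fs = 14.7 MHz.
14.7 MHz > fs/2 = 13.3 MHz, folds to fs − 14.7 MHz = 11.9 MHz.
1.8 MHz ≤ fs/2 = 13.3 MHz, passes unchanged.
Distinct values: {0.3 MHz, 1.8 MHz, 11.9 MHz, 12.5 MHz}.

0.3 MHz, 1.8 MHz, 11.9 MHz, 12.5 MHz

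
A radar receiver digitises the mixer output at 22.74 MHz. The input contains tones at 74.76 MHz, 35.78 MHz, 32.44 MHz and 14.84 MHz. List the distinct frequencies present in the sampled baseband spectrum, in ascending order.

fs/2 = 11.37 MHz.
74.76 MHz mod fs = 6.54 MHz.
6.54 MHz ≤ fs/2 = 11.37 MHz, appears at 6.54 MHz.
35.78 MHz mod fs = 13.04 MHz.
13.04 MHz > fs/2 = 11.37 MHz, folds to fs − 13.04 MHz = 9.7 MHz.
32.44 MHz mod fs = 9.7 MHz.
9.7 MHz ≤ fs/2 = 11.37 MHz, appears at 9.7 MHz.
14.84 MHz > fs/2 = 11.37 MHz, folds to fs − 14.84 MHz = 7.9 MHz.
Distinct values: {6.54 MHz, 7.9 MHz, 9.7 MHz}.

6.54 MHz, 7.9 MHz, 9.7 MHz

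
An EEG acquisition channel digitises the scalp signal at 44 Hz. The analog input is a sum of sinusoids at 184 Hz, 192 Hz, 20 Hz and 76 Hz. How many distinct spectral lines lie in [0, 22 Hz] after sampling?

fs/2 = 22 Hz.
184 Hz mod fs = 8 Hz.
8 Hz ≤ fs/2 = 22 Hz, appears at 8 Hz.
192 Hz mod fs = 16 Hz.
16 Hz ≤ fs/2 = 22 Hz, appears at 16 Hz.
20 Hz ≤ fs/2 = 22 Hz, passes unchanged.
76 Hz mod fs = 32 Hz.
32 Hz > fs/2 = 22 Hz, folds to fs − 32 Hz = 12 Hz.
Distinct values: {8 Hz, 12 Hz, 16 Hz, 20 Hz} → 4.

4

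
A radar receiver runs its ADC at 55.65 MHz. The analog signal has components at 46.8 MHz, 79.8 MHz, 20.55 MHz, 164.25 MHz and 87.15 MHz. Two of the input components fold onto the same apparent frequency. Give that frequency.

24.15 MHz

fs/2 = 27.825 MHz.
46.8 MHz > fs/2 = 27.825 MHz, folds to fs − 46.8 MHz = 8.85 MHz.
79.8 MHz mod fs = 24.15 MHz.
24.15 MHz ≤ fs/2 = 27.825 MHz, appears at 24.15 MHz.
20.55 MHz ≤ fs/2 = 27.825 MHz, passes unchanged.
164.25 MHz mod fs = 52.95 MHz.
52.95 MHz > fs/2 = 27.825 MHz, folds to fs − 52.95 MHz = 2.7 MHz.
87.15 MHz mod fs = 31.5 MHz.
31.5 MHz > fs/2 = 27.825 MHz, folds to fs − 31.5 MHz = 24.15 MHz.
79.8 MHz and 87.15 MHz both map to 24.15 MHz.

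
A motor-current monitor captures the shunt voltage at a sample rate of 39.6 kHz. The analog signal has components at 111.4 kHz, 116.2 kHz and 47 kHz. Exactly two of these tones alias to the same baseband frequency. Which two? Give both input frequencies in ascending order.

47 kHz, 111.4 kHz

fs/2 = 19.8 kHz.
111.4 kHz mod fs = 32.2 kHz.
32.2 kHz > fs/2 = 19.8 kHz, folds to fs − 32.2 kHz = 7.4 kHz.
116.2 kHz mod fs = 37 kHz.
37 kHz > fs/2 = 19.8 kHz, folds to fs − 37 kHz = 2.6 kHz.
47 kHz mod fs = 7.4 kHz.
7.4 kHz ≤ fs/2 = 19.8 kHz, appears at 7.4 kHz.
47 kHz and 111.4 kHz both map to 7.4 kHz.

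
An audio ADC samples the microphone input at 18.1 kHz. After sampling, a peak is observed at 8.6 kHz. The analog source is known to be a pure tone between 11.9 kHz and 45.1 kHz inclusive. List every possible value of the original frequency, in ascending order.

Frequencies that alias to 8.6 kHz are k·fs ± 8.6 kHz for integer k ≥ 0.
k=0: 8.6 kHz.
k=1: 9.5 kHz, 26.7 kHz.
k=2: 27.6 kHz, 44.8 kHz.
k=3: 45.7 kHz, 62.9 kHz.
Within [11.9 kHz, 45.1 kHz]: 26.7 kHz, 27.6 kHz, 44.8 kHz.

26.7 kHz, 27.6 kHz, 44.8 kHz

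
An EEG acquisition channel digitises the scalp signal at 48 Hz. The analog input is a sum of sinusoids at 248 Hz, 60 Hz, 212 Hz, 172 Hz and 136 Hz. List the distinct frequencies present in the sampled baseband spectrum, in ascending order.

8 Hz, 12 Hz, 20 Hz

fs/2 = 24 Hz.
248 Hz mod fs = 8 Hz.
8 Hz ≤ fs/2 = 24 Hz, appears at 8 Hz.
60 Hz mod fs = 12 Hz.
12 Hz ≤ fs/2 = 24 Hz, appears at 12 Hz.
212 Hz mod fs = 20 Hz.
20 Hz ≤ fs/2 = 24 Hz, appears at 20 Hz.
172 Hz mod fs = 28 Hz.
28 Hz > fs/2 = 24 Hz, folds to fs − 28 Hz = 20 Hz.
136 Hz mod fs = 40 Hz.
40 Hz > fs/2 = 24 Hz, folds to fs − 40 Hz = 8 Hz.
Distinct values: {8 Hz, 12 Hz, 20 Hz}.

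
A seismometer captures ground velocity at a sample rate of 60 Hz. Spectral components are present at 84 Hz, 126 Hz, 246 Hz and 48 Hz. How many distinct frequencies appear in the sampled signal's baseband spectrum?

3

fs/2 = 30 Hz.
84 Hz mod fs = 24 Hz.
24 Hz ≤ fs/2 = 30 Hz, appears at 24 Hz.
126 Hz mod fs = 6 Hz.
6 Hz ≤ fs/2 = 30 Hz, appears at 6 Hz.
246 Hz mod fs = 6 Hz.
6 Hz ≤ fs/2 = 30 Hz, appears at 6 Hz.
48 Hz > fs/2 = 30 Hz, folds to fs − 48 Hz = 12 Hz.
Distinct values: {6 Hz, 12 Hz, 24 Hz} → 3.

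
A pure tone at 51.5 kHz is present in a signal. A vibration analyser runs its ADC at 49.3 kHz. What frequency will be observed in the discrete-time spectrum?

2.2 kHz

51.5 kHz mod fs = 2.2 kHz.
2.2 kHz ≤ fs/2 = 24.65 kHz, appears at 2.2 kHz.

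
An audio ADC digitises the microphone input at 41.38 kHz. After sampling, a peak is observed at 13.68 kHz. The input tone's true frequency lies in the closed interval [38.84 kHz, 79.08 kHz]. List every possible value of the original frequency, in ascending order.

Frequencies that alias to 13.68 kHz are k·fs ± 13.68 kHz for integer k ≥ 0.
k=0: 13.68 kHz.
k=1: 27.7 kHz, 55.06 kHz.
k=2: 69.08 kHz, 96.44 kHz.
k=3: 110.46 kHz, 137.82 kHz.
Within [38.84 kHz, 79.08 kHz]: 55.06 kHz, 69.08 kHz.

55.06 kHz, 69.08 kHz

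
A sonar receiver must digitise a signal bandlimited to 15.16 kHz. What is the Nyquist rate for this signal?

Nyquist rate = 2 × 15.16 kHz = 30.32 kHz.

30.32 kHz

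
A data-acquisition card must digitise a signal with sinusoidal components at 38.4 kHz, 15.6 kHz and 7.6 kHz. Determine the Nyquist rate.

Highest-frequency component: 38.4 kHz.
Nyquist rate = 2 × 38.4 kHz = 76.8 kHz.

76.8 kHz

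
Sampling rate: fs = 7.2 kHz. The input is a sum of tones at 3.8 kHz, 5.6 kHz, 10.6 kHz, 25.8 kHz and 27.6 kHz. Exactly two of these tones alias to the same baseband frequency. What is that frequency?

3.4 kHz

fs/2 = 3.6 kHz.
3.8 kHz > fs/2 = 3.6 kHz, folds to fs − 3.8 kHz = 3.4 kHz.
5.6 kHz > fs/2 = 3.6 kHz, folds to fs − 5.6 kHz = 1.6 kHz.
10.6 kHz mod fs = 3.4 kHz.
3.4 kHz ≤ fs/2 = 3.6 kHz, appears at 3.4 kHz.
25.8 kHz mod fs = 4.2 kHz.
4.2 kHz > fs/2 = 3.6 kHz, folds to fs − 4.2 kHz = 3 kHz.
27.6 kHz mod fs = 6 kHz.
6 kHz > fs/2 = 3.6 kHz, folds to fs − 6 kHz = 1.2 kHz.
3.8 kHz and 10.6 kHz both map to 3.4 kHz.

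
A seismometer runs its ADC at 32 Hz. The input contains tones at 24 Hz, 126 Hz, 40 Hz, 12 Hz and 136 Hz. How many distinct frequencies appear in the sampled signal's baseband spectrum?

3

fs/2 = 16 Hz.
24 Hz > fs/2 = 16 Hz, folds to fs − 24 Hz = 8 Hz.
126 Hz mod fs = 30 Hz.
30 Hz > fs/2 = 16 Hz, folds to fs − 30 Hz = 2 Hz.
40 Hz mod fs = 8 Hz.
8 Hz ≤ fs/2 = 16 Hz, appears at 8 Hz.
12 Hz ≤ fs/2 = 16 Hz, passes unchanged.
136 Hz mod fs = 8 Hz.
8 Hz ≤ fs/2 = 16 Hz, appears at 8 Hz.
Distinct values: {2 Hz, 8 Hz, 12 Hz} → 3.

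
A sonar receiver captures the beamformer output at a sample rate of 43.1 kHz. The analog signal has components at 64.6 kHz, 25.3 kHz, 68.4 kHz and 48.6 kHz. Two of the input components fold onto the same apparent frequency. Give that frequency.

fs/2 = 21.55 kHz.
64.6 kHz mod fs = 21.5 kHz.
21.5 kHz ≤ fs/2 = 21.55 kHz, appears at 21.5 kHz.
25.3 kHz > fs/2 = 21.55 kHz, folds to fs − 25.3 kHz = 17.8 kHz.
68.4 kHz mod fs = 25.3 kHz.
25.3 kHz > fs/2 = 21.55 kHz, folds to fs − 25.3 kHz = 17.8 kHz.
48.6 kHz mod fs = 5.5 kHz.
5.5 kHz ≤ fs/2 = 21.55 kHz, appears at 5.5 kHz.
25.3 kHz and 68.4 kHz both map to 17.8 kHz.

17.8 kHz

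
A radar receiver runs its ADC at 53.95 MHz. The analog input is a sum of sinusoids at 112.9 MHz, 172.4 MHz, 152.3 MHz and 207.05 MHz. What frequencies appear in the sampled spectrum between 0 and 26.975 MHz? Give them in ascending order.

fs/2 = 26.975 MHz.
112.9 MHz mod fs = 5 MHz.
5 MHz ≤ fs/2 = 26.975 MHz, appears at 5 MHz.
172.4 MHz mod fs = 10.55 MHz.
10.55 MHz ≤ fs/2 = 26.975 MHz, appears at 10.55 MHz.
152.3 MHz mod fs = 44.4 MHz.
44.4 MHz > fs/2 = 26.975 MHz, folds to fs − 44.4 MHz = 9.55 MHz.
207.05 MHz mod fs = 45.2 MHz.
45.2 MHz > fs/2 = 26.975 MHz, folds to fs − 45.2 MHz = 8.75 MHz.
Distinct values: {5 MHz, 8.75 MHz, 9.55 MHz, 10.55 MHz}.

5 MHz, 8.75 MHz, 9.55 MHz, 10.55 MHz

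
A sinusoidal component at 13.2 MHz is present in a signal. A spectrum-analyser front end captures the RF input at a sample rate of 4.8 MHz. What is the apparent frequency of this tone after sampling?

1.2 MHz

13.2 MHz mod fs = 3.6 MHz.
3.6 MHz > fs/2 = 2.4 MHz, folds to fs − 3.6 MHz = 1.2 MHz.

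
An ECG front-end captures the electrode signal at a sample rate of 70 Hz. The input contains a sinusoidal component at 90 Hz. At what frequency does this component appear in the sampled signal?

20 Hz

90 Hz mod fs = 20 Hz.
20 Hz ≤ fs/2 = 35 Hz, appears at 20 Hz.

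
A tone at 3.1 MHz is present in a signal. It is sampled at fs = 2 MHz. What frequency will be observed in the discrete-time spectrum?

0.9 MHz

3.1 MHz mod fs = 1.1 MHz.
1.1 MHz > fs/2 = 1 MHz, folds to fs − 1.1 MHz = 0.9 MHz.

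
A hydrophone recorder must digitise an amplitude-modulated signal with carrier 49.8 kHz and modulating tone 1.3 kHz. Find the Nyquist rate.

102.2 kHz

AM sidebands sit at fc ± fm = 48.5 kHz and 51.1 kHz.
Highest-frequency component: 51.1 kHz.
Nyquist rate = 2 × 51.1 kHz = 102.2 kHz.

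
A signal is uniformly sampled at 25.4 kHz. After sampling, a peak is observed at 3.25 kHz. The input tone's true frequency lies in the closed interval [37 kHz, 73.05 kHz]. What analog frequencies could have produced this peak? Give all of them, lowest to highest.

47.55 kHz, 54.05 kHz, 72.95 kHz

Frequencies that alias to 3.25 kHz are k·fs ± 3.25 kHz for integer k ≥ 0.
k=0: 3.25 kHz.
k=1: 22.15 kHz, 28.65 kHz.
k=2: 47.55 kHz, 54.05 kHz.
k=3: 72.95 kHz, 79.45 kHz.
k=4: 98.35 kHz, 104.85 kHz.
Within [37 kHz, 73.05 kHz]: 47.55 kHz, 54.05 kHz, 72.95 kHz.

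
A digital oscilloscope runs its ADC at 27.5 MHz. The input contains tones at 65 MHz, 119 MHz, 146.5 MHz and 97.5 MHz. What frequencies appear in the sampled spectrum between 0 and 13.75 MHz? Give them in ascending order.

fs/2 = 13.75 MHz.
65 MHz mod fs = 10 MHz.
10 MHz ≤ fs/2 = 13.75 MHz, appears at 10 MHz.
119 MHz mod fs = 9 MHz.
9 MHz ≤ fs/2 = 13.75 MHz, appears at 9 MHz.
146.5 MHz mod fs = 9 MHz.
9 MHz ≤ fs/2 = 13.75 MHz, appears at 9 MHz.
97.5 MHz mod fs = 15 MHz.
15 MHz > fs/2 = 13.75 MHz, folds to fs − 15 MHz = 12.5 MHz.
Distinct values: {9 MHz, 10 MHz, 12.5 MHz}.

9 MHz, 10 MHz, 12.5 MHz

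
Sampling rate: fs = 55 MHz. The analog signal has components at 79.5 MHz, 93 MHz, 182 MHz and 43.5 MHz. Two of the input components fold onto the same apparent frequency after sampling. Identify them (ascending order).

93 MHz, 182 MHz

fs/2 = 27.5 MHz.
79.5 MHz mod fs = 24.5 MHz.
24.5 MHz ≤ fs/2 = 27.5 MHz, appears at 24.5 MHz.
93 MHz mod fs = 38 MHz.
38 MHz > fs/2 = 27.5 MHz, folds to fs − 38 MHz = 17 MHz.
182 MHz mod fs = 17 MHz.
17 MHz ≤ fs/2 = 27.5 MHz, appears at 17 MHz.
43.5 MHz > fs/2 = 27.5 MHz, folds to fs − 43.5 MHz = 11.5 MHz.
93 MHz and 182 MHz both map to 17 MHz.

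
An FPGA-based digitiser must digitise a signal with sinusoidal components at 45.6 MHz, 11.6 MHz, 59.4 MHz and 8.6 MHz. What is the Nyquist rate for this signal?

118.8 MHz

Highest-frequency component: 59.4 MHz.
Nyquist rate = 2 × 59.4 MHz = 118.8 MHz.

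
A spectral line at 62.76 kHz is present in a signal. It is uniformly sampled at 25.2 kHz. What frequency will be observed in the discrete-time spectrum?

12.36 kHz

62.76 kHz mod fs = 12.36 kHz.
12.36 kHz ≤ fs/2 = 12.6 kHz, appears at 12.36 kHz.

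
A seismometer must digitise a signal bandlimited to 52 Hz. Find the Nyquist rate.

104 Hz

Nyquist rate = 2 × 52 Hz = 104 Hz.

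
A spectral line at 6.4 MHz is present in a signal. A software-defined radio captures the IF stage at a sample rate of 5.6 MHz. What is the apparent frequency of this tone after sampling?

6.4 MHz mod fs = 0.8 MHz.
0.8 MHz ≤ fs/2 = 2.8 MHz, appears at 0.8 MHz.

0.8 MHz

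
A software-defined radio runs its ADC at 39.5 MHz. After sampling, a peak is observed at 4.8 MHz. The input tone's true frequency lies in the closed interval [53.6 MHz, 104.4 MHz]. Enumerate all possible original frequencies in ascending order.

Frequencies that alias to 4.8 MHz are k·fs ± 4.8 MHz for integer k ≥ 0.
k=0: 4.8 MHz.
k=1: 34.7 MHz, 44.3 MHz.
k=2: 74.2 MHz, 83.8 MHz.
k=3: 113.7 MHz, 123.3 MHz.
Within [53.6 MHz, 104.4 MHz]: 74.2 MHz, 83.8 MHz.

74.2 MHz, 83.8 MHz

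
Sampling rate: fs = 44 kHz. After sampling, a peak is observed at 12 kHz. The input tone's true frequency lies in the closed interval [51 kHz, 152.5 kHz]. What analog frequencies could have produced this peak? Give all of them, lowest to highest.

56 kHz, 76 kHz, 100 kHz, 120 kHz, 144 kHz

Frequencies that alias to 12 kHz are k·fs ± 12 kHz for integer k ≥ 0.
k=0: 12 kHz.
k=1: 32 kHz, 56 kHz.
k=2: 76 kHz, 100 kHz.
k=3: 120 kHz, 144 kHz.
k=4: 164 kHz, 188 kHz.
Within [51 kHz, 152.5 kHz]: 56 kHz, 76 kHz, 100 kHz, 120 kHz, 144 kHz.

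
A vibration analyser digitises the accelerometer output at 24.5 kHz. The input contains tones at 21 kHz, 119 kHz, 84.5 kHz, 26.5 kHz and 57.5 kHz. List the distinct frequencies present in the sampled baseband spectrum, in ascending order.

2 kHz, 3.5 kHz, 8.5 kHz, 11 kHz

fs/2 = 12.25 kHz.
21 kHz > fs/2 = 12.25 kHz, folds to fs − 21 kHz = 3.5 kHz.
119 kHz mod fs = 21 kHz.
21 kHz > fs/2 = 12.25 kHz, folds to fs − 21 kHz = 3.5 kHz.
84.5 kHz mod fs = 11 kHz.
11 kHz ≤ fs/2 = 12.25 kHz, appears at 11 kHz.
26.5 kHz mod fs = 2 kHz.
2 kHz ≤ fs/2 = 12.25 kHz, appears at 2 kHz.
57.5 kHz mod fs = 8.5 kHz.
8.5 kHz ≤ fs/2 = 12.25 kHz, appears at 8.5 kHz.
Distinct values: {2 kHz, 3.5 kHz, 8.5 kHz, 11 kHz}.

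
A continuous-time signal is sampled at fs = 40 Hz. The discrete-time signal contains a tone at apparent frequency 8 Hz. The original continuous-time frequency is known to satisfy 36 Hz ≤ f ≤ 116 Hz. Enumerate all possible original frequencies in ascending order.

Frequencies that alias to 8 Hz are k·fs ± 8 Hz for integer k ≥ 0.
k=0: 8 Hz.
k=1: 32 Hz, 48 Hz.
k=2: 72 Hz, 88 Hz.
k=3: 112 Hz, 128 Hz.
k=4: 152 Hz, 168 Hz.
Within [36 Hz, 116 Hz]: 48 Hz, 72 Hz, 88 Hz, 112 Hz.

48 Hz, 72 Hz, 88 Hz, 112 Hz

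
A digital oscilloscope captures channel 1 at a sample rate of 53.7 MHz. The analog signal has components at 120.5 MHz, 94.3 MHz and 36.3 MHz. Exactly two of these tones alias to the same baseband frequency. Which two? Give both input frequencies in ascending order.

94.3 MHz, 120.5 MHz

fs/2 = 26.85 MHz.
120.5 MHz mod fs = 13.1 MHz.
13.1 MHz ≤ fs/2 = 26.85 MHz, appears at 13.1 MHz.
94.3 MHz mod fs = 40.6 MHz.
40.6 MHz > fs/2 = 26.85 MHz, folds to fs − 40.6 MHz = 13.1 MHz.
36.3 MHz > fs/2 = 26.85 MHz, folds to fs − 36.3 MHz = 17.4 MHz.
94.3 MHz and 120.5 MHz both map to 13.1 MHz.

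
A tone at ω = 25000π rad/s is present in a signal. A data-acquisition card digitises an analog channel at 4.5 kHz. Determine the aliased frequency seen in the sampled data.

1 kHz

ω = 25000π rad/s → f = ω/(2π) = 12500 Hz = 12.5 kHz.
12.5 kHz mod fs = 3.5 kHz.
3.5 kHz > fs/2 = 2.25 kHz, folds to fs − 3.5 kHz = 1 kHz.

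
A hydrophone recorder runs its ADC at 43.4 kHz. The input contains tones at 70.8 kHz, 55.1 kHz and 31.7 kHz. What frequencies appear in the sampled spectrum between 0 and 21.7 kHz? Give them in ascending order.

11.7 kHz, 16 kHz

fs/2 = 21.7 kHz.
70.8 kHz mod fs = 27.4 kHz.
27.4 kHz > fs/2 = 21.7 kHz, folds to fs − 27.4 kHz = 16 kHz.
55.1 kHz mod fs = 11.7 kHz.
11.7 kHz ≤ fs/2 = 21.7 kHz, appears at 11.7 kHz.
31.7 kHz > fs/2 = 21.7 kHz, folds to fs − 31.7 kHz = 11.7 kHz.
Distinct values: {11.7 kHz, 16 kHz}.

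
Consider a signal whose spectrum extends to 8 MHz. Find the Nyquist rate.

Nyquist rate = 2 × 8 MHz = 16 MHz.

16 MHz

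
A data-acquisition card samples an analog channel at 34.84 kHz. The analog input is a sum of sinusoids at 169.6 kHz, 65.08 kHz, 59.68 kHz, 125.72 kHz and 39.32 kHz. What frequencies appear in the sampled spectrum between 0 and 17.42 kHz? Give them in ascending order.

fs/2 = 17.42 kHz.
169.6 kHz mod fs = 30.24 kHz.
30.24 kHz > fs/2 = 17.42 kHz, folds to fs − 30.24 kHz = 4.6 kHz.
65.08 kHz mod fs = 30.24 kHz.
30.24 kHz > fs/2 = 17.42 kHz, folds to fs − 30.24 kHz = 4.6 kHz.
59.68 kHz mod fs = 24.84 kHz.
24.84 kHz > fs/2 = 17.42 kHz, folds to fs − 24.84 kHz = 10 kHz.
125.72 kHz mod fs = 21.2 kHz.
21.2 kHz > fs/2 = 17.42 kHz, folds to fs − 21.2 kHz = 13.64 kHz.
39.32 kHz mod fs = 4.48 kHz.
4.48 kHz ≤ fs/2 = 17.42 kHz, appears at 4.48 kHz.
Distinct values: {4.48 kHz, 4.6 kHz, 10 kHz, 13.64 kHz}.

4.48 kHz, 4.6 kHz, 10 kHz, 13.64 kHz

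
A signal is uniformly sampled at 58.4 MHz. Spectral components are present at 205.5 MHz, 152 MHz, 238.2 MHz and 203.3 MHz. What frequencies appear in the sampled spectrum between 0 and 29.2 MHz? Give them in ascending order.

fs/2 = 29.2 MHz.
205.5 MHz mod fs = 30.3 MHz.
30.3 MHz > fs/2 = 29.2 MHz, folds to fs − 30.3 MHz = 28.1 MHz.
152 MHz mod fs = 35.2 MHz.
35.2 MHz > fs/2 = 29.2 MHz, folds to fs − 35.2 MHz = 23.2 MHz.
238.2 MHz mod fs = 4.6 MHz.
4.6 MHz ≤ fs/2 = 29.2 MHz, appears at 4.6 MHz.
203.3 MHz mod fs = 28.1 MHz.
28.1 MHz ≤ fs/2 = 29.2 MHz, appears at 28.1 MHz.
Distinct values: {4.6 MHz, 23.2 MHz, 28.1 MHz}.

4.6 MHz, 23.2 MHz, 28.1 MHz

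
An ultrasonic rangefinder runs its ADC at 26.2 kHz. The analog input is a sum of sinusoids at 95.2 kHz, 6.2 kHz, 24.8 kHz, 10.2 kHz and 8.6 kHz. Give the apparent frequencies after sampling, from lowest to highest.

1.4 kHz, 6.2 kHz, 8.6 kHz, 9.6 kHz, 10.2 kHz

fs/2 = 13.1 kHz.
95.2 kHz mod fs = 16.6 kHz.
16.6 kHz > fs/2 = 13.1 kHz, folds to fs − 16.6 kHz = 9.6 kHz.
6.2 kHz ≤ fs/2 = 13.1 kHz, passes unchanged.
24.8 kHz > fs/2 = 13.1 kHz, folds to fs − 24.8 kHz = 1.4 kHz.
10.2 kHz ≤ fs/2 = 13.1 kHz, passes unchanged.
8.6 kHz ≤ fs/2 = 13.1 kHz, passes unchanged.
Distinct values: {1.4 kHz, 6.2 kHz, 8.6 kHz, 9.6 kHz, 10.2 kHz}.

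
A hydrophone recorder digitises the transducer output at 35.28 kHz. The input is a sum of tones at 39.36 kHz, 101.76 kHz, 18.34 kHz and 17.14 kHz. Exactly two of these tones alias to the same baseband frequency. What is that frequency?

fs/2 = 17.64 kHz.
39.36 kHz mod fs = 4.08 kHz.
4.08 kHz ≤ fs/2 = 17.64 kHz, appears at 4.08 kHz.
101.76 kHz mod fs = 31.2 kHz.
31.2 kHz > fs/2 = 17.64 kHz, folds to fs − 31.2 kHz = 4.08 kHz.
18.34 kHz > fs/2 = 17.64 kHz, folds to fs − 18.34 kHz = 16.94 kHz.
17.14 kHz ≤ fs/2 = 17.64 kHz, passes unchanged.
39.36 kHz and 101.76 kHz both map to 4.08 kHz.

4.08 kHz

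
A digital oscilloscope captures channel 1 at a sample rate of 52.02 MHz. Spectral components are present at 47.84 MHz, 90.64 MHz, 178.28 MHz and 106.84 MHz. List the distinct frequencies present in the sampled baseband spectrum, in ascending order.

2.8 MHz, 4.18 MHz, 13.4 MHz, 22.22 MHz

fs/2 = 26.01 MHz.
47.84 MHz > fs/2 = 26.01 MHz, folds to fs − 47.84 MHz = 4.18 MHz.
90.64 MHz mod fs = 38.62 MHz.
38.62 MHz > fs/2 = 26.01 MHz, folds to fs − 38.62 MHz = 13.4 MHz.
178.28 MHz mod fs = 22.22 MHz.
22.22 MHz ≤ fs/2 = 26.01 MHz, appears at 22.22 MHz.
106.84 MHz mod fs = 2.8 MHz.
2.8 MHz ≤ fs/2 = 26.01 MHz, appears at 2.8 MHz.
Distinct values: {2.8 MHz, 4.18 MHz, 13.4 MHz, 22.22 MHz}.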